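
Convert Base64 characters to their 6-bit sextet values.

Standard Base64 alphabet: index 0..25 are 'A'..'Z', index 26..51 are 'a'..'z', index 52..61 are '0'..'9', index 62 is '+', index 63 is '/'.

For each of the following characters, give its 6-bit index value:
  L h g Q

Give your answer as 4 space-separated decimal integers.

Answer: 11 33 32 16

Derivation:
'L': A..Z range, ord('L') − ord('A') = 11
'h': a..z range, 26 + ord('h') − ord('a') = 33
'g': a..z range, 26 + ord('g') − ord('a') = 32
'Q': A..Z range, ord('Q') − ord('A') = 16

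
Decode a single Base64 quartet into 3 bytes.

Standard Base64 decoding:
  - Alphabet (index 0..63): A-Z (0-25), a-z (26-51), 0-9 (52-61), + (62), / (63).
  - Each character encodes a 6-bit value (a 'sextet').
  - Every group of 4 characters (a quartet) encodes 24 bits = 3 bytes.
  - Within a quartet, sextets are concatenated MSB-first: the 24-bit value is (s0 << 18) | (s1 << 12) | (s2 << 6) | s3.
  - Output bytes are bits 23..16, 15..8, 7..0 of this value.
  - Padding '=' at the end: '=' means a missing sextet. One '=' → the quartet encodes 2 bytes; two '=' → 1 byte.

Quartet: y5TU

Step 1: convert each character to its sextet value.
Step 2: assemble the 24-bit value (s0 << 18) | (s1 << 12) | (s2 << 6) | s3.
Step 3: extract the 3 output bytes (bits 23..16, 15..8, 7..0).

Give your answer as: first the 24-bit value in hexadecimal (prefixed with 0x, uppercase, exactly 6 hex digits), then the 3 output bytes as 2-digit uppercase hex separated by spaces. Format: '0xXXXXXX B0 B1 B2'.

Answer: 0xCB94D4 CB 94 D4

Derivation:
Sextets: y=50, 5=57, T=19, U=20
24-bit: (50<<18) | (57<<12) | (19<<6) | 20
      = 0xC80000 | 0x039000 | 0x0004C0 | 0x000014
      = 0xCB94D4
Bytes: (v>>16)&0xFF=CB, (v>>8)&0xFF=94, v&0xFF=D4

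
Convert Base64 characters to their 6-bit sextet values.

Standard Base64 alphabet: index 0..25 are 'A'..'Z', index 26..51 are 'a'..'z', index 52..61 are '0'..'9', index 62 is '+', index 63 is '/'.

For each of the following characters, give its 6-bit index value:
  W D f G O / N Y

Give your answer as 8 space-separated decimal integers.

'W': A..Z range, ord('W') − ord('A') = 22
'D': A..Z range, ord('D') − ord('A') = 3
'f': a..z range, 26 + ord('f') − ord('a') = 31
'G': A..Z range, ord('G') − ord('A') = 6
'O': A..Z range, ord('O') − ord('A') = 14
'/': index 63
'N': A..Z range, ord('N') − ord('A') = 13
'Y': A..Z range, ord('Y') − ord('A') = 24

Answer: 22 3 31 6 14 63 13 24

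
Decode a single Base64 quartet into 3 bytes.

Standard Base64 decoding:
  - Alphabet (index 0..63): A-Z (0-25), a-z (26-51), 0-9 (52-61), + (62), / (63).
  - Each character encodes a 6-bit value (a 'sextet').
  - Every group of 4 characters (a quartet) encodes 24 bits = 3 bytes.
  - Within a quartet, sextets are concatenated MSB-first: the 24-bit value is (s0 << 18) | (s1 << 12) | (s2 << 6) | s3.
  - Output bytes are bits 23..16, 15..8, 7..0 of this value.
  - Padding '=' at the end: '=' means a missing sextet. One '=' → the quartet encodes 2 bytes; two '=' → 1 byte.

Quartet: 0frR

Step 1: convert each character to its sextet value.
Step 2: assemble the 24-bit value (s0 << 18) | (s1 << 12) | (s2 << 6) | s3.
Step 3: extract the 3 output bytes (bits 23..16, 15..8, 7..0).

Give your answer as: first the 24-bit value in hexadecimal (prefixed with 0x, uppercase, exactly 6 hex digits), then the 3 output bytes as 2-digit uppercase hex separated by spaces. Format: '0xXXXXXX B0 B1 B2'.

Sextets: 0=52, f=31, r=43, R=17
24-bit: (52<<18) | (31<<12) | (43<<6) | 17
      = 0xD00000 | 0x01F000 | 0x000AC0 | 0x000011
      = 0xD1FAD1
Bytes: (v>>16)&0xFF=D1, (v>>8)&0xFF=FA, v&0xFF=D1

Answer: 0xD1FAD1 D1 FA D1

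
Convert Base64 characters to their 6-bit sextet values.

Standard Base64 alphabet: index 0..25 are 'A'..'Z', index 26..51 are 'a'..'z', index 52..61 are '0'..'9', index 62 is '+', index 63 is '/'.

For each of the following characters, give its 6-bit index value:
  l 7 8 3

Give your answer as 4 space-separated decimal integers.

'l': a..z range, 26 + ord('l') − ord('a') = 37
'7': 0..9 range, 52 + ord('7') − ord('0') = 59
'8': 0..9 range, 52 + ord('8') − ord('0') = 60
'3': 0..9 range, 52 + ord('3') − ord('0') = 55

Answer: 37 59 60 55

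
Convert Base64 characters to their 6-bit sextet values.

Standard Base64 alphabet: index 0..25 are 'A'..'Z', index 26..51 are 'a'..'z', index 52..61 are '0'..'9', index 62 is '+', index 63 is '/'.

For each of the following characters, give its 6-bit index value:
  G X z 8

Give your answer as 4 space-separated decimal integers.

'G': A..Z range, ord('G') − ord('A') = 6
'X': A..Z range, ord('X') − ord('A') = 23
'z': a..z range, 26 + ord('z') − ord('a') = 51
'8': 0..9 range, 52 + ord('8') − ord('0') = 60

Answer: 6 23 51 60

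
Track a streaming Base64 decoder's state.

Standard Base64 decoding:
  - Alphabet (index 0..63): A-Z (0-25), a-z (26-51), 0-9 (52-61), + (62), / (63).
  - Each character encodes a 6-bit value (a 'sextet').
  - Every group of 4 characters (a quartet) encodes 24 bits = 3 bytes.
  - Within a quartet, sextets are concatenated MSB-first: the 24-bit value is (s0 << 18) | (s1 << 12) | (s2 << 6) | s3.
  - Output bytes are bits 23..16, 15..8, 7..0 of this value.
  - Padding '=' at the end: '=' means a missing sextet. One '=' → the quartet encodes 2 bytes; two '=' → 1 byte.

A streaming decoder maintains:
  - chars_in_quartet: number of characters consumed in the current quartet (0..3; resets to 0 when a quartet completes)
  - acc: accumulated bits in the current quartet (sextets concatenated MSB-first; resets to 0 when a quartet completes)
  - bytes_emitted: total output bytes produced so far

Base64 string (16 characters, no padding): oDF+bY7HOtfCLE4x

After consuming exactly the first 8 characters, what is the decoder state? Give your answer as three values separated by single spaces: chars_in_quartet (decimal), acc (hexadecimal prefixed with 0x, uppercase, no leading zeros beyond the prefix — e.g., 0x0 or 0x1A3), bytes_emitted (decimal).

After char 0 ('o'=40): chars_in_quartet=1 acc=0x28 bytes_emitted=0
After char 1 ('D'=3): chars_in_quartet=2 acc=0xA03 bytes_emitted=0
After char 2 ('F'=5): chars_in_quartet=3 acc=0x280C5 bytes_emitted=0
After char 3 ('+'=62): chars_in_quartet=4 acc=0xA0317E -> emit A0 31 7E, reset; bytes_emitted=3
After char 4 ('b'=27): chars_in_quartet=1 acc=0x1B bytes_emitted=3
After char 5 ('Y'=24): chars_in_quartet=2 acc=0x6D8 bytes_emitted=3
After char 6 ('7'=59): chars_in_quartet=3 acc=0x1B63B bytes_emitted=3
After char 7 ('H'=7): chars_in_quartet=4 acc=0x6D8EC7 -> emit 6D 8E C7, reset; bytes_emitted=6

Answer: 0 0x0 6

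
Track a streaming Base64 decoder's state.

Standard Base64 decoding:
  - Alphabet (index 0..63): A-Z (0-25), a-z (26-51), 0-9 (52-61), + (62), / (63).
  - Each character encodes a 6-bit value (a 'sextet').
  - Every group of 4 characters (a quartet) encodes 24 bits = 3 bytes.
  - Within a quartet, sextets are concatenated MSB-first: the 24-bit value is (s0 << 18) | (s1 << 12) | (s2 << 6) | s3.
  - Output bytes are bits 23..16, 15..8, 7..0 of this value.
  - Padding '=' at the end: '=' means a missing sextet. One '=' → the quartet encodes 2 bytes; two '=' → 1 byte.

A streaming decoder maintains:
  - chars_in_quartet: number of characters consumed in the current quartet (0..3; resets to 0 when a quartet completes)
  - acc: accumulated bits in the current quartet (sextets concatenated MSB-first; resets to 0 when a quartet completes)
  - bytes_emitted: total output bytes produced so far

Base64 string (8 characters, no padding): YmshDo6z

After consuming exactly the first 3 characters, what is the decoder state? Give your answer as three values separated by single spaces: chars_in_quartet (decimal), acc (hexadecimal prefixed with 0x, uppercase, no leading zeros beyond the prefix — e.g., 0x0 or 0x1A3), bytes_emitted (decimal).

Answer: 3 0x189AC 0

Derivation:
After char 0 ('Y'=24): chars_in_quartet=1 acc=0x18 bytes_emitted=0
After char 1 ('m'=38): chars_in_quartet=2 acc=0x626 bytes_emitted=0
After char 2 ('s'=44): chars_in_quartet=3 acc=0x189AC bytes_emitted=0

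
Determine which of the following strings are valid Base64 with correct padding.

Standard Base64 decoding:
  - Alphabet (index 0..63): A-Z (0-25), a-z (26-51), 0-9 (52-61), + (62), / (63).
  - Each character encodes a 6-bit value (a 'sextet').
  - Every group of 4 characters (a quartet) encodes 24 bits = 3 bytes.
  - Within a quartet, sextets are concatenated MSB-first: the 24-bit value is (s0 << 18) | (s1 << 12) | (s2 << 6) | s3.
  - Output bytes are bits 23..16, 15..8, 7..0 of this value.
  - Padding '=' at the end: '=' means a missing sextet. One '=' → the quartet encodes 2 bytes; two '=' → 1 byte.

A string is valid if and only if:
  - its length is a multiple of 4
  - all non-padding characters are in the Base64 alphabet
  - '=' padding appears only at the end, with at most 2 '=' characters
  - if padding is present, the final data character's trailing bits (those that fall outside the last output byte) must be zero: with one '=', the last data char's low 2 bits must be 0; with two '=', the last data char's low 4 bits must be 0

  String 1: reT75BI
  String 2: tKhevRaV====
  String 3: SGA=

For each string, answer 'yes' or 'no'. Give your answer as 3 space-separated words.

Answer: no no yes

Derivation:
String 1: 'reT75BI' → invalid (len=7 not mult of 4)
String 2: 'tKhevRaV====' → invalid (4 pad chars (max 2))
String 3: 'SGA=' → valid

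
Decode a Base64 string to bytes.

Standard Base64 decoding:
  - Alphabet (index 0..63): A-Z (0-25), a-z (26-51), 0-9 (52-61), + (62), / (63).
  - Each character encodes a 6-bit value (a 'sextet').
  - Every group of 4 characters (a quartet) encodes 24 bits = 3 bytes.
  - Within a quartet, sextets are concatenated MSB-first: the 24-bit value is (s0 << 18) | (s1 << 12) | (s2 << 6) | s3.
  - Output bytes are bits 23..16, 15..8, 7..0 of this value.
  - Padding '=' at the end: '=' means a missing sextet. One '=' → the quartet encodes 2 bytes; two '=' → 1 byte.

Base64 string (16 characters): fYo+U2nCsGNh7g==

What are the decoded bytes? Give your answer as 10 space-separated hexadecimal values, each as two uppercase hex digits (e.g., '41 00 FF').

Answer: 7D 8A 3E 53 69 C2 B0 63 61 EE

Derivation:
After char 0 ('f'=31): chars_in_quartet=1 acc=0x1F bytes_emitted=0
After char 1 ('Y'=24): chars_in_quartet=2 acc=0x7D8 bytes_emitted=0
After char 2 ('o'=40): chars_in_quartet=3 acc=0x1F628 bytes_emitted=0
After char 3 ('+'=62): chars_in_quartet=4 acc=0x7D8A3E -> emit 7D 8A 3E, reset; bytes_emitted=3
After char 4 ('U'=20): chars_in_quartet=1 acc=0x14 bytes_emitted=3
After char 5 ('2'=54): chars_in_quartet=2 acc=0x536 bytes_emitted=3
After char 6 ('n'=39): chars_in_quartet=3 acc=0x14DA7 bytes_emitted=3
After char 7 ('C'=2): chars_in_quartet=4 acc=0x5369C2 -> emit 53 69 C2, reset; bytes_emitted=6
After char 8 ('s'=44): chars_in_quartet=1 acc=0x2C bytes_emitted=6
After char 9 ('G'=6): chars_in_quartet=2 acc=0xB06 bytes_emitted=6
After char 10 ('N'=13): chars_in_quartet=3 acc=0x2C18D bytes_emitted=6
After char 11 ('h'=33): chars_in_quartet=4 acc=0xB06361 -> emit B0 63 61, reset; bytes_emitted=9
After char 12 ('7'=59): chars_in_quartet=1 acc=0x3B bytes_emitted=9
After char 13 ('g'=32): chars_in_quartet=2 acc=0xEE0 bytes_emitted=9
Padding '==': partial quartet acc=0xEE0 -> emit EE; bytes_emitted=10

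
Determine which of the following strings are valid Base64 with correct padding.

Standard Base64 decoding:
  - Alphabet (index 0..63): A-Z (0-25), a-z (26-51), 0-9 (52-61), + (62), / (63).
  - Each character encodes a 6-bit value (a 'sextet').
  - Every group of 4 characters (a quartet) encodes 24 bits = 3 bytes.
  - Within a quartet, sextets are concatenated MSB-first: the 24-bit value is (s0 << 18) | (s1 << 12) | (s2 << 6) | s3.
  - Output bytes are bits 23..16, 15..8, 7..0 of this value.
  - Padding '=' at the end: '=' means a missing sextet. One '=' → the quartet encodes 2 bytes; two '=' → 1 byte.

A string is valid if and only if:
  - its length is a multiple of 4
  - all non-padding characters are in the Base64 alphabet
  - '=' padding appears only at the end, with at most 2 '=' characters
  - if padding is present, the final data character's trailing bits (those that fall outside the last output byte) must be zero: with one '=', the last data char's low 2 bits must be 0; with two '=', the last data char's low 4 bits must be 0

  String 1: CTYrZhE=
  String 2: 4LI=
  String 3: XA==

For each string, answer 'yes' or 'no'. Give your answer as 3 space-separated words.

String 1: 'CTYrZhE=' → valid
String 2: '4LI=' → valid
String 3: 'XA==' → valid

Answer: yes yes yes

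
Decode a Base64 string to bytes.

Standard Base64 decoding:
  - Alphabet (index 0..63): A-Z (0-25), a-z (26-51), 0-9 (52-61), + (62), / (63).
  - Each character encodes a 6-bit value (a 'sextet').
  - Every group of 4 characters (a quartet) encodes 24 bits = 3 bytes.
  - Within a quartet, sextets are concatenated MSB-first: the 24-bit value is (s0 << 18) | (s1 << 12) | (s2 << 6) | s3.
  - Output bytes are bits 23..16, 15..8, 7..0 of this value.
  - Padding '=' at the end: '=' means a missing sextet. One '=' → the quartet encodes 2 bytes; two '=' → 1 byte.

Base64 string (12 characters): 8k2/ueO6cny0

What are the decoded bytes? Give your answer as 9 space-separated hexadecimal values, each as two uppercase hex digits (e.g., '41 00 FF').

After char 0 ('8'=60): chars_in_quartet=1 acc=0x3C bytes_emitted=0
After char 1 ('k'=36): chars_in_quartet=2 acc=0xF24 bytes_emitted=0
After char 2 ('2'=54): chars_in_quartet=3 acc=0x3C936 bytes_emitted=0
After char 3 ('/'=63): chars_in_quartet=4 acc=0xF24DBF -> emit F2 4D BF, reset; bytes_emitted=3
After char 4 ('u'=46): chars_in_quartet=1 acc=0x2E bytes_emitted=3
After char 5 ('e'=30): chars_in_quartet=2 acc=0xB9E bytes_emitted=3
After char 6 ('O'=14): chars_in_quartet=3 acc=0x2E78E bytes_emitted=3
After char 7 ('6'=58): chars_in_quartet=4 acc=0xB9E3BA -> emit B9 E3 BA, reset; bytes_emitted=6
After char 8 ('c'=28): chars_in_quartet=1 acc=0x1C bytes_emitted=6
After char 9 ('n'=39): chars_in_quartet=2 acc=0x727 bytes_emitted=6
After char 10 ('y'=50): chars_in_quartet=3 acc=0x1C9F2 bytes_emitted=6
After char 11 ('0'=52): chars_in_quartet=4 acc=0x727CB4 -> emit 72 7C B4, reset; bytes_emitted=9

Answer: F2 4D BF B9 E3 BA 72 7C B4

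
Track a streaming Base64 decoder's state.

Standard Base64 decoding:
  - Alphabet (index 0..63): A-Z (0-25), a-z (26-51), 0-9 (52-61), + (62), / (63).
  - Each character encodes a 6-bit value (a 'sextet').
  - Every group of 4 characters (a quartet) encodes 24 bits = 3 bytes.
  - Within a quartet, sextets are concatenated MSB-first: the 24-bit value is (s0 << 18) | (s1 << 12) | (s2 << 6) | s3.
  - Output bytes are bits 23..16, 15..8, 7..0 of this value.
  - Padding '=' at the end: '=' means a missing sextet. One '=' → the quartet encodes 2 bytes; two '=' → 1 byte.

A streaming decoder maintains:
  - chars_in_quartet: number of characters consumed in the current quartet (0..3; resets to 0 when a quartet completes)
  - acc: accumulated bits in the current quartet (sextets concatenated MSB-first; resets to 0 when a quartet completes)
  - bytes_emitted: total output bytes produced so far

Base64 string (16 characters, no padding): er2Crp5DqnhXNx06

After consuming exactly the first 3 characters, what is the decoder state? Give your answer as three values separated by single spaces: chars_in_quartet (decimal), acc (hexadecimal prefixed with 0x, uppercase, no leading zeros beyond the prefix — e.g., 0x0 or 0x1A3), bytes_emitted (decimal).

After char 0 ('e'=30): chars_in_quartet=1 acc=0x1E bytes_emitted=0
After char 1 ('r'=43): chars_in_quartet=2 acc=0x7AB bytes_emitted=0
After char 2 ('2'=54): chars_in_quartet=3 acc=0x1EAF6 bytes_emitted=0

Answer: 3 0x1EAF6 0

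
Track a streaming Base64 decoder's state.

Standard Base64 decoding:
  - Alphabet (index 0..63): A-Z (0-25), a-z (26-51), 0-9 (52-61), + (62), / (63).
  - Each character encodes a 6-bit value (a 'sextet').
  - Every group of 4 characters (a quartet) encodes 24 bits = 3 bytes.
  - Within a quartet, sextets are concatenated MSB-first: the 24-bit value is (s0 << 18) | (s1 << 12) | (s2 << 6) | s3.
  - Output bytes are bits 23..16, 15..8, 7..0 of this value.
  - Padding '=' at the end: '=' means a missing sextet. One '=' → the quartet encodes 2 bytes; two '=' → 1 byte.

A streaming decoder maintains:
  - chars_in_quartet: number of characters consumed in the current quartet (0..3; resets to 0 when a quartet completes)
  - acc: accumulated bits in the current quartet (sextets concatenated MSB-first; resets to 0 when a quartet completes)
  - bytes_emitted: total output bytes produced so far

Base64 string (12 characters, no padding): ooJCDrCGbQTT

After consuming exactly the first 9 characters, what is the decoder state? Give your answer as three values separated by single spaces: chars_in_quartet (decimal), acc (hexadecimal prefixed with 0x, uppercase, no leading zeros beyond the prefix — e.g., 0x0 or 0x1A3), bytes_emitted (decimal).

Answer: 1 0x1B 6

Derivation:
After char 0 ('o'=40): chars_in_quartet=1 acc=0x28 bytes_emitted=0
After char 1 ('o'=40): chars_in_quartet=2 acc=0xA28 bytes_emitted=0
After char 2 ('J'=9): chars_in_quartet=3 acc=0x28A09 bytes_emitted=0
After char 3 ('C'=2): chars_in_quartet=4 acc=0xA28242 -> emit A2 82 42, reset; bytes_emitted=3
After char 4 ('D'=3): chars_in_quartet=1 acc=0x3 bytes_emitted=3
After char 5 ('r'=43): chars_in_quartet=2 acc=0xEB bytes_emitted=3
After char 6 ('C'=2): chars_in_quartet=3 acc=0x3AC2 bytes_emitted=3
After char 7 ('G'=6): chars_in_quartet=4 acc=0xEB086 -> emit 0E B0 86, reset; bytes_emitted=6
After char 8 ('b'=27): chars_in_quartet=1 acc=0x1B bytes_emitted=6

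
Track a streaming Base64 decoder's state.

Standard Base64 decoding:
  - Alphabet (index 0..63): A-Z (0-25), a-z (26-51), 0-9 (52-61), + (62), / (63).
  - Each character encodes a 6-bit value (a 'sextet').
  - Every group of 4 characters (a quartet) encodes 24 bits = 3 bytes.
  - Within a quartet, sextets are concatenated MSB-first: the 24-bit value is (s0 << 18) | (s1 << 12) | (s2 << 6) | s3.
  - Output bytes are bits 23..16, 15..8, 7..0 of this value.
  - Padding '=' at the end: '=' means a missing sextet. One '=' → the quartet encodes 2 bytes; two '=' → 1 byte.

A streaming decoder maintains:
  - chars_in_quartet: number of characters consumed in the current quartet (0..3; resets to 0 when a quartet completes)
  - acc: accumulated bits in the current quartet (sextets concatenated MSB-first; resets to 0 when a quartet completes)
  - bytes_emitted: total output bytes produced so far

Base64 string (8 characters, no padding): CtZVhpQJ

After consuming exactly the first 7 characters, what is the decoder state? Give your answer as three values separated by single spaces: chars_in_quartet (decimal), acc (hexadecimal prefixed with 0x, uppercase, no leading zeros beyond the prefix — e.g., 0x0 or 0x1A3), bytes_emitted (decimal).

After char 0 ('C'=2): chars_in_quartet=1 acc=0x2 bytes_emitted=0
After char 1 ('t'=45): chars_in_quartet=2 acc=0xAD bytes_emitted=0
After char 2 ('Z'=25): chars_in_quartet=3 acc=0x2B59 bytes_emitted=0
After char 3 ('V'=21): chars_in_quartet=4 acc=0xAD655 -> emit 0A D6 55, reset; bytes_emitted=3
After char 4 ('h'=33): chars_in_quartet=1 acc=0x21 bytes_emitted=3
After char 5 ('p'=41): chars_in_quartet=2 acc=0x869 bytes_emitted=3
After char 6 ('Q'=16): chars_in_quartet=3 acc=0x21A50 bytes_emitted=3

Answer: 3 0x21A50 3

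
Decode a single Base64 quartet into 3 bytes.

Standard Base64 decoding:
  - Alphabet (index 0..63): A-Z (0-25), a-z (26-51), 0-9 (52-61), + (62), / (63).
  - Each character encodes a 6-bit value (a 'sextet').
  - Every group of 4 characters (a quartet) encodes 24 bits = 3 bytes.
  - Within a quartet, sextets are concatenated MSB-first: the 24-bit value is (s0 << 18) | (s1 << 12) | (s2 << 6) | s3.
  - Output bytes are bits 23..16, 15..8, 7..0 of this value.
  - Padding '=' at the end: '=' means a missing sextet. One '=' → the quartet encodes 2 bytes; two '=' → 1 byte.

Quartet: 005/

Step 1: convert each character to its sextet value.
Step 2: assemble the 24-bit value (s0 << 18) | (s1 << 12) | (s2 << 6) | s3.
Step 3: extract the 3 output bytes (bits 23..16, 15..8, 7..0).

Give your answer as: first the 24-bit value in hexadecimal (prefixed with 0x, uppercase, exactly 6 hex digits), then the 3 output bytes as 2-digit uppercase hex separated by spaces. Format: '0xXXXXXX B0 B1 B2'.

Answer: 0xD34E7F D3 4E 7F

Derivation:
Sextets: 0=52, 0=52, 5=57, /=63
24-bit: (52<<18) | (52<<12) | (57<<6) | 63
      = 0xD00000 | 0x034000 | 0x000E40 | 0x00003F
      = 0xD34E7F
Bytes: (v>>16)&0xFF=D3, (v>>8)&0xFF=4E, v&0xFF=7F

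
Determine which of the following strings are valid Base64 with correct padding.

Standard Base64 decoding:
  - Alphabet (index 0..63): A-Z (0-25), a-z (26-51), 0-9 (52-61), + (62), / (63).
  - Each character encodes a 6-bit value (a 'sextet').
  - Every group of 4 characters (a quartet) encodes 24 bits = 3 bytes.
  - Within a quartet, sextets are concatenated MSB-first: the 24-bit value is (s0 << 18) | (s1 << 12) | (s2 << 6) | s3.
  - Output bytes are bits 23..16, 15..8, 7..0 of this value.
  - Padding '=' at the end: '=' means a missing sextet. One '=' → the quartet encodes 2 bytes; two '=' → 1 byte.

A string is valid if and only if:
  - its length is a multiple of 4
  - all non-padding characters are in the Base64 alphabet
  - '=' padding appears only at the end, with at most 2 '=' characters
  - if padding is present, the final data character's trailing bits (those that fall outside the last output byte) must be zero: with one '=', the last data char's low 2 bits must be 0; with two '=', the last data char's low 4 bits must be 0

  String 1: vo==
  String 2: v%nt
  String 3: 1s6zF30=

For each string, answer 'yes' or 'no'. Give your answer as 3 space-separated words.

Answer: no no yes

Derivation:
String 1: 'vo==' → invalid (bad trailing bits)
String 2: 'v%nt' → invalid (bad char(s): ['%'])
String 3: '1s6zF30=' → valid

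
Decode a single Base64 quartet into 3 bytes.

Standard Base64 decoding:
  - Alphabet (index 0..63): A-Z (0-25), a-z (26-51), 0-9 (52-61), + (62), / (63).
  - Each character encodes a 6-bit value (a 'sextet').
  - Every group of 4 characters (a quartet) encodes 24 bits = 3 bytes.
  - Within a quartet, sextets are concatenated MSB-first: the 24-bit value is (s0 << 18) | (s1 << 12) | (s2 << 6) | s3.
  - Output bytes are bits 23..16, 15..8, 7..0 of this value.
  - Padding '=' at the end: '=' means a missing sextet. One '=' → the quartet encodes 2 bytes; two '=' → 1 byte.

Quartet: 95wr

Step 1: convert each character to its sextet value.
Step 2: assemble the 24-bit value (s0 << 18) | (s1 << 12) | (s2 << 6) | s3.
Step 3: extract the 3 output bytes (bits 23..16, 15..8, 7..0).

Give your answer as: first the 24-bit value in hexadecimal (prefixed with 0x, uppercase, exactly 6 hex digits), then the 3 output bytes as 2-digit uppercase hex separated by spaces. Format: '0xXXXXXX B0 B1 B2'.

Answer: 0xF79C2B F7 9C 2B

Derivation:
Sextets: 9=61, 5=57, w=48, r=43
24-bit: (61<<18) | (57<<12) | (48<<6) | 43
      = 0xF40000 | 0x039000 | 0x000C00 | 0x00002B
      = 0xF79C2B
Bytes: (v>>16)&0xFF=F7, (v>>8)&0xFF=9C, v&0xFF=2B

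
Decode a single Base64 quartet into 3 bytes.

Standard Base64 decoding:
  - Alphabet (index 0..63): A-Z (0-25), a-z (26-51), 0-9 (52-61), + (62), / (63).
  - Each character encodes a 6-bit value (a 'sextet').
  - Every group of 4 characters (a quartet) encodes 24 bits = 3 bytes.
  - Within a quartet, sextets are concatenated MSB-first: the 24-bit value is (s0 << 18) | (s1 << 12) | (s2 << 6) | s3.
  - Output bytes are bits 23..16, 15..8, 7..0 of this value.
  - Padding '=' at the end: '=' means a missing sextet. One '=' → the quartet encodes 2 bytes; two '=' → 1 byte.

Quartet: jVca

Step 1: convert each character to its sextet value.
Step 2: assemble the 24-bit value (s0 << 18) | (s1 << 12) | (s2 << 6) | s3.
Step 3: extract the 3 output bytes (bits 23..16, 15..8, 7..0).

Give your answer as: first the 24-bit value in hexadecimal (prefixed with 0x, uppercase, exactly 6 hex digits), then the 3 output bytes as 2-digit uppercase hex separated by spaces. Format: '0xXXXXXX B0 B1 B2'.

Answer: 0x8D571A 8D 57 1A

Derivation:
Sextets: j=35, V=21, c=28, a=26
24-bit: (35<<18) | (21<<12) | (28<<6) | 26
      = 0x8C0000 | 0x015000 | 0x000700 | 0x00001A
      = 0x8D571A
Bytes: (v>>16)&0xFF=8D, (v>>8)&0xFF=57, v&0xFF=1A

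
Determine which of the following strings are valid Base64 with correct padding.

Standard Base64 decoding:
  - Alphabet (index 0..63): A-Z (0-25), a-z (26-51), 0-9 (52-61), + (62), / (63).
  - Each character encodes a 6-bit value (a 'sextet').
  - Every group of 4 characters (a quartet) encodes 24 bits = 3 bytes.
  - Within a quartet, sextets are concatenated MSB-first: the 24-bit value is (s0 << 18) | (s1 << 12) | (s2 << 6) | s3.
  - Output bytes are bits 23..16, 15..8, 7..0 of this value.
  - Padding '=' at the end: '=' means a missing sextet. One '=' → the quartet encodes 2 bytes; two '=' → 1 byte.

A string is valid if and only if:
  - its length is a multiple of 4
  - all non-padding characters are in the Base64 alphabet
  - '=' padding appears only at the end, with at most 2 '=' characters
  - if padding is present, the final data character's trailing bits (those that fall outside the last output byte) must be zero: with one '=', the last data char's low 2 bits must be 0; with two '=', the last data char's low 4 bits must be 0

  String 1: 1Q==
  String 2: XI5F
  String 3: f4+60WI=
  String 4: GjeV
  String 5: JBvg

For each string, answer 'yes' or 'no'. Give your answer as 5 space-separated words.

Answer: yes yes yes yes yes

Derivation:
String 1: '1Q==' → valid
String 2: 'XI5F' → valid
String 3: 'f4+60WI=' → valid
String 4: 'GjeV' → valid
String 5: 'JBvg' → valid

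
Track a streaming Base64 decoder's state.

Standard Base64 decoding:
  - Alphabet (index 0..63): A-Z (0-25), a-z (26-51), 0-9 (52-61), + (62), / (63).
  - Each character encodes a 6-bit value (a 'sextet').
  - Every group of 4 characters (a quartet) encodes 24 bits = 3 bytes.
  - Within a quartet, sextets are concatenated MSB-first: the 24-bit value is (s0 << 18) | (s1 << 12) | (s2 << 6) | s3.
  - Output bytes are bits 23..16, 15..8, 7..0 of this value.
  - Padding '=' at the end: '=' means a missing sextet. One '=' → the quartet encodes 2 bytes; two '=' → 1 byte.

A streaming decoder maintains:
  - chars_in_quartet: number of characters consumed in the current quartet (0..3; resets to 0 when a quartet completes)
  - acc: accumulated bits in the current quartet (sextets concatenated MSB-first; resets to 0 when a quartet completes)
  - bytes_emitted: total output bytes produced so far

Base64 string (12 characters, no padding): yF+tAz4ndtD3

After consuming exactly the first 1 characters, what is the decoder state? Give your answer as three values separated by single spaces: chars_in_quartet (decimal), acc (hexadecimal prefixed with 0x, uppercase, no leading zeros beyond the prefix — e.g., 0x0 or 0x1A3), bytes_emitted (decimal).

After char 0 ('y'=50): chars_in_quartet=1 acc=0x32 bytes_emitted=0

Answer: 1 0x32 0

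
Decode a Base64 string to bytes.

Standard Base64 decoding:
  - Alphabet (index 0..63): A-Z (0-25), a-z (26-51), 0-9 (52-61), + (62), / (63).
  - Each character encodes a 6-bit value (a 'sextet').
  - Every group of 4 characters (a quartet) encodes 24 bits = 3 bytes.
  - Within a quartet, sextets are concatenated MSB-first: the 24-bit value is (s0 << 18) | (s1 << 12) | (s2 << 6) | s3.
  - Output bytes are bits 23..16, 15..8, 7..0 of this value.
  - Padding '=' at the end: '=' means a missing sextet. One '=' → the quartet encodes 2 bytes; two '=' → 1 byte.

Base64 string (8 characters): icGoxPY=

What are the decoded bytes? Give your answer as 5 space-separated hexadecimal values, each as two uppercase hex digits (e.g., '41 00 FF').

After char 0 ('i'=34): chars_in_quartet=1 acc=0x22 bytes_emitted=0
After char 1 ('c'=28): chars_in_quartet=2 acc=0x89C bytes_emitted=0
After char 2 ('G'=6): chars_in_quartet=3 acc=0x22706 bytes_emitted=0
After char 3 ('o'=40): chars_in_quartet=4 acc=0x89C1A8 -> emit 89 C1 A8, reset; bytes_emitted=3
After char 4 ('x'=49): chars_in_quartet=1 acc=0x31 bytes_emitted=3
After char 5 ('P'=15): chars_in_quartet=2 acc=0xC4F bytes_emitted=3
After char 6 ('Y'=24): chars_in_quartet=3 acc=0x313D8 bytes_emitted=3
Padding '=': partial quartet acc=0x313D8 -> emit C4 F6; bytes_emitted=5

Answer: 89 C1 A8 C4 F6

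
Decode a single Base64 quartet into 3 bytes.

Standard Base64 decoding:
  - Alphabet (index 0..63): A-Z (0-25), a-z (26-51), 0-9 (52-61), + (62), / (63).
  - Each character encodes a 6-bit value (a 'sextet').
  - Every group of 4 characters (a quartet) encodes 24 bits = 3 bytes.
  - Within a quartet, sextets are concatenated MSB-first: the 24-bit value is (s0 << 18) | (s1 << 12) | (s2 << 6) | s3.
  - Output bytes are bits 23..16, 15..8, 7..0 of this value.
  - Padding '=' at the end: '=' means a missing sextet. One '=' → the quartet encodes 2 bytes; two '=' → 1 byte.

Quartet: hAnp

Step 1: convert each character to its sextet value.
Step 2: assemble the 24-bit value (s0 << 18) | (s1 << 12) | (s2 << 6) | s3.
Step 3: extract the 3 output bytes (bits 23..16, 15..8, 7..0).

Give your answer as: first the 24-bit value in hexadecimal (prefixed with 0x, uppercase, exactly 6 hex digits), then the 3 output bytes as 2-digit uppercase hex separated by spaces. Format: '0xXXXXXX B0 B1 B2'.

Answer: 0x8409E9 84 09 E9

Derivation:
Sextets: h=33, A=0, n=39, p=41
24-bit: (33<<18) | (0<<12) | (39<<6) | 41
      = 0x840000 | 0x000000 | 0x0009C0 | 0x000029
      = 0x8409E9
Bytes: (v>>16)&0xFF=84, (v>>8)&0xFF=09, v&0xFF=E9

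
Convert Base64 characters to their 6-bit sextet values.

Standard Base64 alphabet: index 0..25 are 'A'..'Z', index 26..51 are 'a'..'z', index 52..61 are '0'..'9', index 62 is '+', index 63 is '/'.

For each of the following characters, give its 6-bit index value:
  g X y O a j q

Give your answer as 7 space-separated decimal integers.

'g': a..z range, 26 + ord('g') − ord('a') = 32
'X': A..Z range, ord('X') − ord('A') = 23
'y': a..z range, 26 + ord('y') − ord('a') = 50
'O': A..Z range, ord('O') − ord('A') = 14
'a': a..z range, 26 + ord('a') − ord('a') = 26
'j': a..z range, 26 + ord('j') − ord('a') = 35
'q': a..z range, 26 + ord('q') − ord('a') = 42

Answer: 32 23 50 14 26 35 42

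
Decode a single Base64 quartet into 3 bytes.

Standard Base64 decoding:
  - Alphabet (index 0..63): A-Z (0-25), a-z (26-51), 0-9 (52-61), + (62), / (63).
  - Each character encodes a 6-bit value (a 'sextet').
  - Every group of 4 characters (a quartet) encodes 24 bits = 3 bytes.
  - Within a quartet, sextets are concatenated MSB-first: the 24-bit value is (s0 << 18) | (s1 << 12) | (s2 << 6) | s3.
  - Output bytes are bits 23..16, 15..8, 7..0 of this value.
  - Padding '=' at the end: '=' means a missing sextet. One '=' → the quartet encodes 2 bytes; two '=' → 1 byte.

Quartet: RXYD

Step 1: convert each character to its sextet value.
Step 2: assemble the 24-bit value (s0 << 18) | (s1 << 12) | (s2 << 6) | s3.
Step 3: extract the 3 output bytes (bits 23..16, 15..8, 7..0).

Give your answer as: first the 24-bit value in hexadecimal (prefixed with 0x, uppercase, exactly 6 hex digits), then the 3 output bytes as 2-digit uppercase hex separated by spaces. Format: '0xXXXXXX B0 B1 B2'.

Answer: 0x457603 45 76 03

Derivation:
Sextets: R=17, X=23, Y=24, D=3
24-bit: (17<<18) | (23<<12) | (24<<6) | 3
      = 0x440000 | 0x017000 | 0x000600 | 0x000003
      = 0x457603
Bytes: (v>>16)&0xFF=45, (v>>8)&0xFF=76, v&0xFF=03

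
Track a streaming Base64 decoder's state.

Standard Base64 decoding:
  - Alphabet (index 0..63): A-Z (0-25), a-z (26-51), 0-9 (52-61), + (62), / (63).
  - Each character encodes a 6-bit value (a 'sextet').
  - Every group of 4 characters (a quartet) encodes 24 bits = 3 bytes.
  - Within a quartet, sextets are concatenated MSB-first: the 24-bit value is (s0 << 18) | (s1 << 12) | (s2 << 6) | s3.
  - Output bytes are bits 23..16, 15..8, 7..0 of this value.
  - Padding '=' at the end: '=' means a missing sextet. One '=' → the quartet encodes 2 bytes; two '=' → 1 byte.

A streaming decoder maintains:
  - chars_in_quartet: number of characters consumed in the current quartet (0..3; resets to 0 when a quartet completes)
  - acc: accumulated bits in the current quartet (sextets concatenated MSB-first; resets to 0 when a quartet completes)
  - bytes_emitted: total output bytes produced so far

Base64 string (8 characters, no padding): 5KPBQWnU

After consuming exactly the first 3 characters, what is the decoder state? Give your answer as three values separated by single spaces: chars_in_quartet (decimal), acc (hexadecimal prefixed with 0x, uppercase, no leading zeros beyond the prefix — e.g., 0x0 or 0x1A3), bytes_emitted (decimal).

After char 0 ('5'=57): chars_in_quartet=1 acc=0x39 bytes_emitted=0
After char 1 ('K'=10): chars_in_quartet=2 acc=0xE4A bytes_emitted=0
After char 2 ('P'=15): chars_in_quartet=3 acc=0x3928F bytes_emitted=0

Answer: 3 0x3928F 0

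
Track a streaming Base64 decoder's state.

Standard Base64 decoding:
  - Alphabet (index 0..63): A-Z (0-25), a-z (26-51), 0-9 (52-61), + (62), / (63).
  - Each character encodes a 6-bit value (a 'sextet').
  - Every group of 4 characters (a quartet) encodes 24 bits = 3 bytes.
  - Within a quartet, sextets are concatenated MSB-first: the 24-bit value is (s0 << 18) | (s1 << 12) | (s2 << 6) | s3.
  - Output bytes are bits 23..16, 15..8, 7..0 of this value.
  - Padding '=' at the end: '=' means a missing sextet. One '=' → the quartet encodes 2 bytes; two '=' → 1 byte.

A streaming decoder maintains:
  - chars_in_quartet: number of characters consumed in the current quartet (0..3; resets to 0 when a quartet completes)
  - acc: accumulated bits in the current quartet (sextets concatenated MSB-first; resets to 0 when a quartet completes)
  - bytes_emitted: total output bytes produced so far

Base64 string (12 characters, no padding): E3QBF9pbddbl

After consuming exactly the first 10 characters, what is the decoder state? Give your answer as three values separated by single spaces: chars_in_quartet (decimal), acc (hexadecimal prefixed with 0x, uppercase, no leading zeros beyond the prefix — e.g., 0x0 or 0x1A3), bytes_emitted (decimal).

After char 0 ('E'=4): chars_in_quartet=1 acc=0x4 bytes_emitted=0
After char 1 ('3'=55): chars_in_quartet=2 acc=0x137 bytes_emitted=0
After char 2 ('Q'=16): chars_in_quartet=3 acc=0x4DD0 bytes_emitted=0
After char 3 ('B'=1): chars_in_quartet=4 acc=0x137401 -> emit 13 74 01, reset; bytes_emitted=3
After char 4 ('F'=5): chars_in_quartet=1 acc=0x5 bytes_emitted=3
After char 5 ('9'=61): chars_in_quartet=2 acc=0x17D bytes_emitted=3
After char 6 ('p'=41): chars_in_quartet=3 acc=0x5F69 bytes_emitted=3
After char 7 ('b'=27): chars_in_quartet=4 acc=0x17DA5B -> emit 17 DA 5B, reset; bytes_emitted=6
After char 8 ('d'=29): chars_in_quartet=1 acc=0x1D bytes_emitted=6
After char 9 ('d'=29): chars_in_quartet=2 acc=0x75D bytes_emitted=6

Answer: 2 0x75D 6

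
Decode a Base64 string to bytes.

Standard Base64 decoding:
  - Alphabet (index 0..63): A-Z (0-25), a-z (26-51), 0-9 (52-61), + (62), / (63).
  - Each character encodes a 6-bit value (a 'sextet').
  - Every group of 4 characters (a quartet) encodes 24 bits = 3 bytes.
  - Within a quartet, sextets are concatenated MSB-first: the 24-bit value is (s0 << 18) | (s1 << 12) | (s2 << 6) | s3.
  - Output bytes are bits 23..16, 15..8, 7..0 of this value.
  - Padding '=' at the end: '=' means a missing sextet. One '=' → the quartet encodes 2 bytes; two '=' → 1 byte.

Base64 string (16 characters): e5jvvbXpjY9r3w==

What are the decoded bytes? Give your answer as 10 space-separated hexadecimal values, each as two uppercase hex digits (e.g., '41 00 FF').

Answer: 7B 98 EF BD B5 E9 8D 8F 6B DF

Derivation:
After char 0 ('e'=30): chars_in_quartet=1 acc=0x1E bytes_emitted=0
After char 1 ('5'=57): chars_in_quartet=2 acc=0x7B9 bytes_emitted=0
After char 2 ('j'=35): chars_in_quartet=3 acc=0x1EE63 bytes_emitted=0
After char 3 ('v'=47): chars_in_quartet=4 acc=0x7B98EF -> emit 7B 98 EF, reset; bytes_emitted=3
After char 4 ('v'=47): chars_in_quartet=1 acc=0x2F bytes_emitted=3
After char 5 ('b'=27): chars_in_quartet=2 acc=0xBDB bytes_emitted=3
After char 6 ('X'=23): chars_in_quartet=3 acc=0x2F6D7 bytes_emitted=3
After char 7 ('p'=41): chars_in_quartet=4 acc=0xBDB5E9 -> emit BD B5 E9, reset; bytes_emitted=6
After char 8 ('j'=35): chars_in_quartet=1 acc=0x23 bytes_emitted=6
After char 9 ('Y'=24): chars_in_quartet=2 acc=0x8D8 bytes_emitted=6
After char 10 ('9'=61): chars_in_quartet=3 acc=0x2363D bytes_emitted=6
After char 11 ('r'=43): chars_in_quartet=4 acc=0x8D8F6B -> emit 8D 8F 6B, reset; bytes_emitted=9
After char 12 ('3'=55): chars_in_quartet=1 acc=0x37 bytes_emitted=9
After char 13 ('w'=48): chars_in_quartet=2 acc=0xDF0 bytes_emitted=9
Padding '==': partial quartet acc=0xDF0 -> emit DF; bytes_emitted=10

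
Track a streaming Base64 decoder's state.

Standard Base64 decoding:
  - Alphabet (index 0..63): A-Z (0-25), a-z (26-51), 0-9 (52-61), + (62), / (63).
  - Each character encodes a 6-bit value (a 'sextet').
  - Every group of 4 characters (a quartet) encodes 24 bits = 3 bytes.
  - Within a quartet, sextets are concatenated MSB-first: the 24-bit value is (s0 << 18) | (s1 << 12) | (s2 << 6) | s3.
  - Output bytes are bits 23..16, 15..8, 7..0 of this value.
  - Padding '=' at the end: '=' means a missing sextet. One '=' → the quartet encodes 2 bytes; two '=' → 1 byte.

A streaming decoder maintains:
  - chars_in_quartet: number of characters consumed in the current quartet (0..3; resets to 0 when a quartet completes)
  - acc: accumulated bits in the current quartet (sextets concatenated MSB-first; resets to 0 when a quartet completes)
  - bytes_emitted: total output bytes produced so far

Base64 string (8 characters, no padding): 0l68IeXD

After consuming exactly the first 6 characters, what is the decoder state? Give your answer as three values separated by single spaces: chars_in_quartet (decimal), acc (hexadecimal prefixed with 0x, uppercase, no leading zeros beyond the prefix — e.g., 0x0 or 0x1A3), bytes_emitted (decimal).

Answer: 2 0x21E 3

Derivation:
After char 0 ('0'=52): chars_in_quartet=1 acc=0x34 bytes_emitted=0
After char 1 ('l'=37): chars_in_quartet=2 acc=0xD25 bytes_emitted=0
After char 2 ('6'=58): chars_in_quartet=3 acc=0x3497A bytes_emitted=0
After char 3 ('8'=60): chars_in_quartet=4 acc=0xD25EBC -> emit D2 5E BC, reset; bytes_emitted=3
After char 4 ('I'=8): chars_in_quartet=1 acc=0x8 bytes_emitted=3
After char 5 ('e'=30): chars_in_quartet=2 acc=0x21E bytes_emitted=3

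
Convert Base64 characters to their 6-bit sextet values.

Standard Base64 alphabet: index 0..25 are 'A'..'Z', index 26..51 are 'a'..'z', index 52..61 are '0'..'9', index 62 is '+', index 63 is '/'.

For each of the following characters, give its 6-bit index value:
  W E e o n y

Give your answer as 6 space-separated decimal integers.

Answer: 22 4 30 40 39 50

Derivation:
'W': A..Z range, ord('W') − ord('A') = 22
'E': A..Z range, ord('E') − ord('A') = 4
'e': a..z range, 26 + ord('e') − ord('a') = 30
'o': a..z range, 26 + ord('o') − ord('a') = 40
'n': a..z range, 26 + ord('n') − ord('a') = 39
'y': a..z range, 26 + ord('y') − ord('a') = 50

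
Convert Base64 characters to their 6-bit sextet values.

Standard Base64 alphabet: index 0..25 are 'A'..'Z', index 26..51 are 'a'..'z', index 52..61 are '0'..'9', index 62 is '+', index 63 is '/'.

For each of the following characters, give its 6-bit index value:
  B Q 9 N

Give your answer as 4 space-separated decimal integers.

'B': A..Z range, ord('B') − ord('A') = 1
'Q': A..Z range, ord('Q') − ord('A') = 16
'9': 0..9 range, 52 + ord('9') − ord('0') = 61
'N': A..Z range, ord('N') − ord('A') = 13

Answer: 1 16 61 13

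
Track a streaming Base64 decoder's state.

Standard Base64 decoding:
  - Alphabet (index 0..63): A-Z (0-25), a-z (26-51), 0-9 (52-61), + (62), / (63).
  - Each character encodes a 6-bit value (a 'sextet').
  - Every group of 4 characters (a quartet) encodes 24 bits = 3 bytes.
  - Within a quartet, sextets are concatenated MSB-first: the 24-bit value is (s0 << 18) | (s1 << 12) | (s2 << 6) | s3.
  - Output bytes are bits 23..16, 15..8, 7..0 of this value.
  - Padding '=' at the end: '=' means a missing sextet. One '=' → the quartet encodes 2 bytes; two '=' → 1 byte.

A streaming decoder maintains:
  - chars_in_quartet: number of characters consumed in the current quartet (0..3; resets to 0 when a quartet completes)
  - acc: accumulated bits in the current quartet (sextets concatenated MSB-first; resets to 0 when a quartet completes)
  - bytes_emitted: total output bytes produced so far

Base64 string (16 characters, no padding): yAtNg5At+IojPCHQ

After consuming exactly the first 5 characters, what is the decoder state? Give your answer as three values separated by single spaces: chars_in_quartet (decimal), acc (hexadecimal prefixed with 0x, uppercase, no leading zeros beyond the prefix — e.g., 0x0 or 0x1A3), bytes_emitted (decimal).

After char 0 ('y'=50): chars_in_quartet=1 acc=0x32 bytes_emitted=0
After char 1 ('A'=0): chars_in_quartet=2 acc=0xC80 bytes_emitted=0
After char 2 ('t'=45): chars_in_quartet=3 acc=0x3202D bytes_emitted=0
After char 3 ('N'=13): chars_in_quartet=4 acc=0xC80B4D -> emit C8 0B 4D, reset; bytes_emitted=3
After char 4 ('g'=32): chars_in_quartet=1 acc=0x20 bytes_emitted=3

Answer: 1 0x20 3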